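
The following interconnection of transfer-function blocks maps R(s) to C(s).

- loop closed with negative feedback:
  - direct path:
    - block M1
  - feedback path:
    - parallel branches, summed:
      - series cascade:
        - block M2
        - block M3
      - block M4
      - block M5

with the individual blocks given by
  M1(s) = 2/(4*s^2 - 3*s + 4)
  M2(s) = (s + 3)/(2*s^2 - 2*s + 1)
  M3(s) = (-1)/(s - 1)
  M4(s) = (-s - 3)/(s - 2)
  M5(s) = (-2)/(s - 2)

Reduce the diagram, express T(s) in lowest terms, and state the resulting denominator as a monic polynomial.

[1] multiply M2, M3 (series) gives (-s - 3)/(2*s^3 - 4*s^2 + 3*s - 1)
[2] add (M2*M3), M4, M5 (parallel) gives (-2*s^4 - 6*s^3 + 16*s^2 - 15*s + 11)/(2*s^4 - 8*s^3 + 11*s^2 - 7*s + 2)
[3] apply the feedback formula to M1, ((M2*M3)+M4+M5) gives (4*s^4 - 16*s^3 + 22*s^2 - 14*s + 4)/(8*s^6 - 38*s^5 + 72*s^4 - 105*s^3 + 105*s^2 - 64*s + 30)
No further cancellation is possible in the step-3 result, so that is T(s). Its denominator becomes monic after dividing by the leading coefficient 8.

Final answer: s^6 - 19*s^5/4 + 9*s^4 - 105*s^3/8 + 105*s^2/8 - 8*s + 15/4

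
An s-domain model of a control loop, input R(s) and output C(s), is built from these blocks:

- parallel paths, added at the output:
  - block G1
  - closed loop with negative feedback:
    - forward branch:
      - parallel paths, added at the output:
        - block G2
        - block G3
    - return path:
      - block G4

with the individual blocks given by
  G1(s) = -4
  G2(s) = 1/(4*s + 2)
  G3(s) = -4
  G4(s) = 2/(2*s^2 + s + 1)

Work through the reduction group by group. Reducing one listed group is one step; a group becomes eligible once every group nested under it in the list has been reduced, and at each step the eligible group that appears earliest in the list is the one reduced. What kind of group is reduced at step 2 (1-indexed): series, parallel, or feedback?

Reducing step by step:

Step 1 - sum the parallel branches G2, G3
Step 2 - apply the feedback formula to (G2+G3), G4
Step 3 - reduce the parallel group G1, [(G2+G3)/(1+(G2+G3)*G4)]
At step 2 the group reduced is feedback.

Answer: feedback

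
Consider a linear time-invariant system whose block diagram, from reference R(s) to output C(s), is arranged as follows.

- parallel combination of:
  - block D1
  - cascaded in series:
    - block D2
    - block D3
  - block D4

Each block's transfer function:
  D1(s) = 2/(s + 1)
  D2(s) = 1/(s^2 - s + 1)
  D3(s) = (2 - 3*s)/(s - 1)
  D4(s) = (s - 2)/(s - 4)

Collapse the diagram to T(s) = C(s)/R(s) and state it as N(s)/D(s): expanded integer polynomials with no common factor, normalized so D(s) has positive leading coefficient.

(1) reduce the series chain D2, D3: (2 - 3*s)/(s^3 - 2*s^2 + 2*s - 1)
(2) parallel reduction of D1, (D2*D3), D4, which is the overall transfer function T(s) = C(s)/R(s) in lowest terms

Hence the answer: (s^5 - s^4 - 13*s^3 + 32*s^2 - 15*s + 2)/(s^5 - 5*s^4 + 4*s^3 + s^2 - 5*s + 4)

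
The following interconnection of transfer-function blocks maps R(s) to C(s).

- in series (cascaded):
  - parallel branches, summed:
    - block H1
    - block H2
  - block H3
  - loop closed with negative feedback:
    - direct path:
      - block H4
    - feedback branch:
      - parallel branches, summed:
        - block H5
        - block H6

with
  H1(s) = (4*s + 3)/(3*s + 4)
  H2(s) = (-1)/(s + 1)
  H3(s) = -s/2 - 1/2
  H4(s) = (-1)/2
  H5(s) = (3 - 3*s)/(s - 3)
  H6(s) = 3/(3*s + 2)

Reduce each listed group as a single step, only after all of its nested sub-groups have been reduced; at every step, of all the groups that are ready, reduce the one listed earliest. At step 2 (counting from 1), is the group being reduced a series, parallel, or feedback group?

The answer is parallel.

Reasoning:
[1] combine H1, H2 in parallel
[2] reduce the parallel group H5, H6
[3] feedback reduction of H4, (H5+H6)
[4] multiply (H1+H2), H3, [H4/(1+H4*(H5+H6))] (series)
Step 2 collapses a parallel group.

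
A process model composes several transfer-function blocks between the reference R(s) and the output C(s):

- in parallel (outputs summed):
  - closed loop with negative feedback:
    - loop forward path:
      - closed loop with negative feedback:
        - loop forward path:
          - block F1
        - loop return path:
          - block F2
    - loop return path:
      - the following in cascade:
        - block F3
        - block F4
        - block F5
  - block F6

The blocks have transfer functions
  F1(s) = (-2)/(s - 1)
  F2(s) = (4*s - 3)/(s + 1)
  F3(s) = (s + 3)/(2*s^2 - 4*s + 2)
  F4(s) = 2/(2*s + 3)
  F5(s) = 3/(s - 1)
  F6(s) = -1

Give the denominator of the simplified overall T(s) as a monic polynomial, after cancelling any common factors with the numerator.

Answer: s^6 - 19*s^5/2 + 31*s^4/2 + 8*s^3 - 40*s^2 + 35*s/2 - 33/2

Working:
[1] collapse the loop (F1 forward, F2 return), giving (-2*s - 2)/(s^2 - 8*s + 5)
[2] cascade F3, F4, F5, giving (3*s + 9)/(2*s^4 - 3*s^3 - 3*s^2 + 7*s - 3)
[3] close the feedback loop around [F1/(1+F1*F2)], (F3*F4*F5), giving (-4*s^5 + 2*s^4 + 12*s^3 - 8*s^2 - 8*s + 6)/(2*s^6 - 19*s^5 + 31*s^4 + 16*s^3 - 80*s^2 + 35*s - 33)
[4] parallel reduction of [[F1/(1+F1*F2)]/(1+[F1/(1+F1*F2)]*(F3*F4*F5))], F6, giving (-2*s^6 + 15*s^5 - 29*s^4 - 4*s^3 + 72*s^2 - 43*s + 39)/(2*s^6 - 19*s^5 + 31*s^4 + 16*s^3 - 80*s^2 + 35*s - 33)
No further cancellation is possible in the step-4 result, so that is T(s). Its denominator becomes monic after dividing by the leading coefficient 2.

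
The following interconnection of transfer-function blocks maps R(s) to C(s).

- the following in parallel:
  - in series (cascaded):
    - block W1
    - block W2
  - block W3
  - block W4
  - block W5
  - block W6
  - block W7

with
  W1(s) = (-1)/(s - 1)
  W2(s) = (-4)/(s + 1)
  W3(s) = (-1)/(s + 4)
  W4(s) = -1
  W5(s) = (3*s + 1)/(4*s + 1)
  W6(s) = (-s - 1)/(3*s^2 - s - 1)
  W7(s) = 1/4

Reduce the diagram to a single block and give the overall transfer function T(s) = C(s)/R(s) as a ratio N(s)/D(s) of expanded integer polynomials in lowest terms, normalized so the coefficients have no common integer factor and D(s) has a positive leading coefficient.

Answer: (-61*s^5 + 123*s^4 + 744*s^3 - 91*s^2 - 267*s - 48)/(48*s^6 + 188*s^5 - 84*s^4 - 272*s^3 + 20*s^2 + 84*s + 16)

Working:
1. combine W1, W2 in series gives 4/(s^2 - 1)
2. sum the parallel branches (W1*W2), W3, W4, W5, W6, W7, giving the overall T(s)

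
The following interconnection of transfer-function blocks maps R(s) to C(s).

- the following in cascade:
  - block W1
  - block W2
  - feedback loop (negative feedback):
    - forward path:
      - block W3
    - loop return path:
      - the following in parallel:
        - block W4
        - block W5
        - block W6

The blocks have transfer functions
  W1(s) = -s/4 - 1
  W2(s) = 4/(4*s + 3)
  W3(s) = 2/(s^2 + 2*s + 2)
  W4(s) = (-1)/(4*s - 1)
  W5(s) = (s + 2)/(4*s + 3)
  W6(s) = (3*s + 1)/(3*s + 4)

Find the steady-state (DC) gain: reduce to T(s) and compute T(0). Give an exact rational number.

1. reduce the parallel group W4, W5, W6: (60*s^3 + 65*s^2 - 4*s - 23)/(48*s^3 + 88*s^2 + 23*s - 12)
2. close the feedback loop around W3, (W4+W5+W6): (96*s^3 + 176*s^2 + 46*s - 24)/(48*s^5 + 184*s^4 + 415*s^3 + 340*s^2 + 14*s - 70)
3. multiply W1, W2, [W3/(1+W3*(W4+W5+W6))] (series): (-24*s^3 - 122*s^2 - 96*s + 32)/(48*s^5 + 184*s^4 + 415*s^3 + 340*s^2 + 14*s - 70)
Step 3 gives the overall T(s). Then T(0) = 32/(-70) = -16/35.

Therefore the answer is -16/35.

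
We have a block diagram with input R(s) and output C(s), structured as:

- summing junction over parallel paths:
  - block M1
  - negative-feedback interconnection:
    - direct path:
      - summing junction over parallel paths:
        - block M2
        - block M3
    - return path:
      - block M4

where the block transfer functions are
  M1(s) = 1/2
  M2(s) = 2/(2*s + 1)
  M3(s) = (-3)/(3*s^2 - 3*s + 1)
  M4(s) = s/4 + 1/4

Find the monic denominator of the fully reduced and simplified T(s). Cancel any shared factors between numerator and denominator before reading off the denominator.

The answer is s^3 - 3*s^2/5 - 17*s/30 + 1/10.

Reasoning:
Step 1. combine M2, M3 in parallel -> (6*s^2 - 12*s - 1)/(6*s^3 - 3*s^2 - s + 1)
Step 2. reduce the feedback loop with forward (M2+M3) and return M4 -> (24*s^2 - 48*s - 4)/(30*s^3 - 18*s^2 - 17*s + 3)
Step 3. combine M1, [(M2+M3)/(1+(M2+M3)*M4)] in parallel -> (30*s^3 + 30*s^2 - 113*s - 5)/(60*s^3 - 36*s^2 - 34*s + 6)
No further cancellation is possible in the step-3 result, so that is T(s). Its denominator becomes monic after dividing by the leading coefficient 60.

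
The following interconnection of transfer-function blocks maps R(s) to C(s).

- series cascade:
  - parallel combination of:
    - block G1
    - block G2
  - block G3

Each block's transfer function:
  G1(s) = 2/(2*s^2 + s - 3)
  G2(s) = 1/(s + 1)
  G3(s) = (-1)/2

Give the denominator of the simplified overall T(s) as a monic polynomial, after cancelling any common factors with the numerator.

The answer is s^3 + 3*s^2/2 - s - 3/2.

Reasoning:
[1] add G1, G2 (parallel), giving (2*s^2 + 3*s - 1)/(2*s^3 + 3*s^2 - 2*s - 3)
[2] reduce the series chain (G1+G2), G3, giving (-2*s^2 - 3*s + 1)/(4*s^3 + 6*s^2 - 4*s - 6)
No further cancellation is possible in the step-2 result, so that is T(s). Its denominator becomes monic after dividing by the leading coefficient 4.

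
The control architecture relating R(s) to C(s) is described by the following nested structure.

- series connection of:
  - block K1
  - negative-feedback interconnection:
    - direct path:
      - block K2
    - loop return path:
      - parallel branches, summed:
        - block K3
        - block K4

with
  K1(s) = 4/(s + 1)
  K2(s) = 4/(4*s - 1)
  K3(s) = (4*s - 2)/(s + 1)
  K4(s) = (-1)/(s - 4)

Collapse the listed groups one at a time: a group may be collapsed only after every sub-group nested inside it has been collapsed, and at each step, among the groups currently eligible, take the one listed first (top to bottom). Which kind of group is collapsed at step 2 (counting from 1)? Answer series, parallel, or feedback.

Answer: feedback

Working:
[1] add K3, K4 (parallel)
[2] feedback reduction of K2, (K3+K4)
[3] reduce the series chain K1, [K2/(1+K2*(K3+K4))]
At step 2 the group reduced is feedback.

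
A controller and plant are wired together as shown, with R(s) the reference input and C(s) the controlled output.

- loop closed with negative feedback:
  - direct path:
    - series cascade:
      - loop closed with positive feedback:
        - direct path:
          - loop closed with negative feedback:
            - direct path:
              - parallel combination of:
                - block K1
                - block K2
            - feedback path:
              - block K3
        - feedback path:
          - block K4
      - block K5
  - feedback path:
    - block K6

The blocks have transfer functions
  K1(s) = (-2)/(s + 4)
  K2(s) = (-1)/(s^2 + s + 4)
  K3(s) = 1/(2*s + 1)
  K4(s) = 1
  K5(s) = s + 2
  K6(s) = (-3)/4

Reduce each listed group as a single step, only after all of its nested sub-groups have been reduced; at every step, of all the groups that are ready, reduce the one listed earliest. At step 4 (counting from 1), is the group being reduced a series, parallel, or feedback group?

Answer: series

Working:
Step 1 - sum the parallel branches K1, K2
Step 2 - close the feedback loop around (K1+K2), K3
Step 3 - apply the feedback formula to [(K1+K2)/(1+(K1+K2)*K3)], K4
Step 4 - reduce the series chain [[(K1+K2)/(1+(K1+K2)*K3)]/(1-[(K1+K2)/(1+(K1+K2)*K3)]*K4)], K5
Step 5 - reduce the feedback loop with forward ([[(K1+K2)/(1+(K1+K2)*K3)]/(1-[(K1+K2)/(1+(K1+K2)*K3)]*K4)]*K5) and return K6
So the answer for step 4 is series.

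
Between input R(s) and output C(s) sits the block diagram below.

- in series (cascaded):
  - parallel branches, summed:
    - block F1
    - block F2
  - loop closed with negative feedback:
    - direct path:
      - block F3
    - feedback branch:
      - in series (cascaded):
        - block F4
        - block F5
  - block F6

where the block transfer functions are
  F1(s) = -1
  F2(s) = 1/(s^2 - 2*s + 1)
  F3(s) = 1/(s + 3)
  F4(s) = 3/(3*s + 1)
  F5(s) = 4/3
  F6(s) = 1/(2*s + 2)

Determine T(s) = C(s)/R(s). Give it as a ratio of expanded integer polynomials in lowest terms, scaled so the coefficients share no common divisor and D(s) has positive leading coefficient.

(1) parallel reduction of F1, F2; result (-s^2 + 2*s)/(s^2 - 2*s + 1)
(2) series reduction of F4, F5; result 4/(3*s + 1)
(3) reduce the feedback loop with forward F3 and return (F4*F5); result (3*s + 1)/(3*s^2 + 10*s + 7)
(4) combine (F1+F2), [F3/(1+F3*(F4*F5))], F6 in series; the result is T(s) itself (integer coefficients, no common factor, positive leading denominator coefficient)

Therefore the answer is (-3*s^3 + 5*s^2 + 2*s)/(6*s^5 + 14*s^4 - 12*s^3 - 28*s^2 + 6*s + 14).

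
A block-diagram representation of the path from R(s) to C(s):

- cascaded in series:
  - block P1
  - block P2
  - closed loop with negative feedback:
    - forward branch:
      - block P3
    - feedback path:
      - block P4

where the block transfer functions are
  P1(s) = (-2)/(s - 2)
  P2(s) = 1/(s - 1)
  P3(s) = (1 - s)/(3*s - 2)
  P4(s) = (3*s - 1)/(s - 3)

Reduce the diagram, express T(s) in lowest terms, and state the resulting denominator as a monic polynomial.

First reduce the diagram to T(s).

1. collapse the loop (P3 forward, P4 return) -> (s^2 - 4*s + 3)/(7*s - 5)
2. series reduction of P1, P2, [P3/(1+P3*P4)] -> (6 - 2*s)/(7*s^2 - 19*s + 10)
That last expression is T(s), already simplified. Scaling its denominator by 1/7 (the reciprocal of the leading coefficient) yields the monic denominator.

Answer: s^2 - 19*s/7 + 10/7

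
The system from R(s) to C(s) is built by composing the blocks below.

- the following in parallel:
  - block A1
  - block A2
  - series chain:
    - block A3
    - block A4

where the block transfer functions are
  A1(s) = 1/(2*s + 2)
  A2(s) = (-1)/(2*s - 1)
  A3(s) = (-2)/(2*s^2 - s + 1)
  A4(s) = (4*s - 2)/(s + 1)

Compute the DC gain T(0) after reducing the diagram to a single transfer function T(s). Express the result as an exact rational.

[1] cascade A3, A4 gives (4 - 8*s)/(2*s^3 + s^2 + 1)
[2] sum the parallel branches A1, A2, (A3*A4) gives (-38*s^2 + 35*s - 11)/(8*s^4 - 2*s^2 + 4*s - 2)
The step-2 result is T(s). Setting s = 0: T(0) = -11/(-2) = 11/2.

Therefore the answer is 11/2.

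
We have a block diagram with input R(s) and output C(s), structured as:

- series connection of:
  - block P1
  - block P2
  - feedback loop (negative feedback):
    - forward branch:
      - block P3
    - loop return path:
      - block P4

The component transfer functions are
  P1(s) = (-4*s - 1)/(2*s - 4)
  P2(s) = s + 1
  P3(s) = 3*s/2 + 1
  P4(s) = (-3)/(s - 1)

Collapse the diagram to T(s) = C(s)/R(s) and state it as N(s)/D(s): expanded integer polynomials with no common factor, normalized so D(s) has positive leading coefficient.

(1) close the feedback loop around P3, P4 = (-3*s^2 + s + 2)/(7*s + 8)
(2) cascade P1, P2, [P3/(1+P3*P4)], giving the overall T(s)

Therefore the answer is (12*s^4 + 11*s^3 - 10*s^2 - 11*s - 2)/(14*s^2 - 12*s - 32).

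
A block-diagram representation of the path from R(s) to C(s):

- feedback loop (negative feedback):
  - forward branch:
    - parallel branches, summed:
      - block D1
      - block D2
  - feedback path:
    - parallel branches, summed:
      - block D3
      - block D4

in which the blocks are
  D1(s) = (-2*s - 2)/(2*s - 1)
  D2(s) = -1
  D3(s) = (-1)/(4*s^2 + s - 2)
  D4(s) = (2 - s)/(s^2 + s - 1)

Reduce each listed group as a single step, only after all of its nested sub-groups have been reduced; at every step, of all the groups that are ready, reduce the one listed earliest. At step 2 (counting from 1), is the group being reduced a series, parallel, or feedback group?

Answer: parallel

Working:
Step 1. combine D1, D2 in parallel
Step 2. add D3, D4 (parallel)
Step 3. feedback reduction of (D1+D2), (D3+D4)
The group at step 2 is a parallel group.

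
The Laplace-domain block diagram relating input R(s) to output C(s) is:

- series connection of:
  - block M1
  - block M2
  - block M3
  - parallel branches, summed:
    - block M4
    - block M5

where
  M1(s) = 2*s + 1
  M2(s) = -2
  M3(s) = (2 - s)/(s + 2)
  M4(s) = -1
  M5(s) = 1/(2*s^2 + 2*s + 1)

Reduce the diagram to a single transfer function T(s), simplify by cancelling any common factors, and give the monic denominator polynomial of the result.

Answer: s^3 + 3*s^2 + 5*s/2 + 1

Working:
Step 1: reduce the parallel group M4, M5 gives (-2*s^2 - 2*s)/(2*s^2 + 2*s + 1)
Step 2: cascade M1, M2, M3, (M4+M5) gives (-8*s^4 + 4*s^3 + 20*s^2 + 8*s)/(2*s^3 + 6*s^2 + 5*s + 2)
T(s) is the step-2 result (common factors already cancelled). Leading coefficient of the denominator: 2. Divide through by 2 for the monic polynomial.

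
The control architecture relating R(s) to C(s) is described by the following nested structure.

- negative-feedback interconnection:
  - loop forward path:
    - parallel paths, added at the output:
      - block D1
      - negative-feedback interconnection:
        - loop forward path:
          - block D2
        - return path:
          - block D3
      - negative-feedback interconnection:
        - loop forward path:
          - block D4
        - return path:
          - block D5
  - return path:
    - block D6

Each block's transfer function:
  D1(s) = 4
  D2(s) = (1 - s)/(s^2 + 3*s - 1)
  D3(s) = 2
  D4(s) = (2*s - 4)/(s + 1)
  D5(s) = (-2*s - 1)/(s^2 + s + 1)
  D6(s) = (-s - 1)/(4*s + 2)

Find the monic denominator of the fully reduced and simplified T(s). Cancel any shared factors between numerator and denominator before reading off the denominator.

Step 1: feedback reduction of D2, D3; result (1 - s)/(s^2 + s + 1)
Step 2: feedback reduction of D4, D5; result (2*s^3 - 2*s^2 - 2*s - 4)/(s^3 - 2*s^2 + 8*s + 5)
Step 3: parallel reduction of D1, [D2/(1+D2*D3)], [D4/(1+D4*D5)]; result (6*s^5 - 5*s^4 + 29*s^3 + 26*s^2 + 49*s + 21)/(s^5 - s^4 + 7*s^3 + 11*s^2 + 13*s + 5)
Step 4: feedback reduction of (D1+[D2/(1+D2*D3)]+[D4/(1+D4*D5)]), D6; result (-24*s^6 + 8*s^5 - 106*s^4 - 162*s^3 - 248*s^2 - 182*s - 42)/(2*s^6 + 3*s^5 - 2*s^4 - 3*s^3 + s^2 + 24*s + 11)
That last expression is T(s), already simplified. Scaling its denominator by 1/2 (the reciprocal of the leading coefficient) yields the monic denominator.

Answer: s^6 + 3*s^5/2 - s^4 - 3*s^3/2 + s^2/2 + 12*s + 11/2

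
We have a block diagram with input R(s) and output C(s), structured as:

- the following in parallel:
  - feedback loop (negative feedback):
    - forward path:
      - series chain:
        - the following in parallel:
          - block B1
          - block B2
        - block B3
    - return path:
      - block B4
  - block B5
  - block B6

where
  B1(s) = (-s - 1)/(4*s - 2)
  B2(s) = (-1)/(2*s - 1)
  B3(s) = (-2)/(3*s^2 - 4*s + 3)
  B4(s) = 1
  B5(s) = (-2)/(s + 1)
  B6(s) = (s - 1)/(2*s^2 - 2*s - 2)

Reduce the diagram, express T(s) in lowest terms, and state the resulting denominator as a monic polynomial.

First reduce the diagram to T(s).

(1) combine B1, B2 in parallel = (-s - 3)/(4*s - 2)
(2) series reduction of (B1+B2), B3 = (s + 3)/(6*s^3 - 11*s^2 + 10*s - 3)
(3) reduce the feedback loop with forward ((B1+B2)*B3) and return B4 = (s + 3)/(6*s^3 - 11*s^2 + 11*s)
(4) sum the parallel branches [((B1+B2)*B3)/(1+((B1+B2)*B3)*B4)], B5, B6 = (-18*s^5 + 59*s^4 - 53*s^3 + 7*s^2 + 19*s - 6)/(12*s^6 - 22*s^5 - 2*s^4 + 32*s^3 - 22*s^2 - 22*s)
T(s) is the step-4 result (common factors already cancelled). Leading coefficient of the denominator: 12. Divide through by 12 for the monic polynomial.

Answer: s^6 - 11*s^5/6 - s^4/6 + 8*s^3/3 - 11*s^2/6 - 11*s/6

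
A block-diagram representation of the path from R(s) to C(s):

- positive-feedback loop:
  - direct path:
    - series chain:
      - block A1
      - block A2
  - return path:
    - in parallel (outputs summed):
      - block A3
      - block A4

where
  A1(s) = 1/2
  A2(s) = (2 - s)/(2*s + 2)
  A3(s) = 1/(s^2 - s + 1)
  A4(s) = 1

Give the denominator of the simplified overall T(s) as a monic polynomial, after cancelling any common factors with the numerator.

(1) combine A1, A2 in series -> (2 - s)/(4*s + 4)
(2) add A3, A4 (parallel) -> (s^2 - s + 2)/(s^2 - s + 1)
(3) reduce the feedback loop with forward (A1*A2) and return (A3+A4) -> (-s^3 + 3*s^2 - 3*s + 2)/(5*s^3 - 3*s^2 + 4*s)
That last expression is T(s), already simplified. Scaling its denominator by 1/5 (the reciprocal of the leading coefficient) yields the monic denominator.

Therefore the answer is s^3 - 3*s^2/5 + 4*s/5.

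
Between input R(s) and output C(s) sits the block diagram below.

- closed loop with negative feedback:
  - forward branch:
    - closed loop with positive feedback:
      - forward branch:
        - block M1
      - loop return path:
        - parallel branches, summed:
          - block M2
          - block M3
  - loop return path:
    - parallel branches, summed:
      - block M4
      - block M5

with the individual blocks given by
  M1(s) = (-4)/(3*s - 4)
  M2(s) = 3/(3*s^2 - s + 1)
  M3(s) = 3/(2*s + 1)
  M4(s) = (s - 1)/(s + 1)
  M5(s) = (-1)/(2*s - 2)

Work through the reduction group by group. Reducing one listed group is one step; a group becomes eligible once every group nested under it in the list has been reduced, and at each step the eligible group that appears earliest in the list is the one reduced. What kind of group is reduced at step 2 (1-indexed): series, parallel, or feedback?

1. combine M2, M3 in parallel
2. apply the feedback formula to M1, (M2+M3)
3. add M4, M5 (parallel)
4. reduce the feedback loop with forward [M1/(1-M1*(M2+M3))] and return (M4+M5)
Step 2 collapses a feedback group.

Hence the answer: feedback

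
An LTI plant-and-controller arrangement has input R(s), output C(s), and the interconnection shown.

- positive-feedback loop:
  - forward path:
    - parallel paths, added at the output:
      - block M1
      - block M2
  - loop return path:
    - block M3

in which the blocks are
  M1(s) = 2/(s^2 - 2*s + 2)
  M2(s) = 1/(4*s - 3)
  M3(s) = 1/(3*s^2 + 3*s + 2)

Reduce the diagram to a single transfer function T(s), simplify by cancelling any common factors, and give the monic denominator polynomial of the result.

Step 1: combine M1, M2 in parallel -> (s^2 + 6*s - 4)/(4*s^3 - 11*s^2 + 14*s - 6)
Step 2: reduce the feedback loop with forward (M1+M2) and return M3 -> (3*s^4 + 21*s^3 + 8*s^2 - 8)/(12*s^5 - 21*s^4 + 17*s^3 + s^2 + 4*s - 8)
That last expression is T(s), already simplified. Scaling its denominator by 1/12 (the reciprocal of the leading coefficient) yields the monic denominator.

Final answer: s^5 - 7*s^4/4 + 17*s^3/12 + s^2/12 + s/3 - 2/3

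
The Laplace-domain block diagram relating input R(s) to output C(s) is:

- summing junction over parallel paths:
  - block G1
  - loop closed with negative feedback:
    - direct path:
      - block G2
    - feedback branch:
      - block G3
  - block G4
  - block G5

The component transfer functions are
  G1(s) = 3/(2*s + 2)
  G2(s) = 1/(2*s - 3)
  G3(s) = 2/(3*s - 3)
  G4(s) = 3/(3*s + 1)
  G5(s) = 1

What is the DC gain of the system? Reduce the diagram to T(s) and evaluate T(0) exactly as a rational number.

(1) apply the feedback formula to G2, G3: (3*s - 3)/(6*s^2 - 15*s + 11)
(2) parallel reduction of G1, [G2/(1+G2*G3)], G4, G5: (36*s^4 + 66*s^3 - 207*s^2 + 70*s + 115)/(36*s^4 - 42*s^3 - 42*s^2 + 58*s + 22)
Evaluating the step-2 result (the overall T(s)) at s = 0 gives T(0) = 115/22.

Final answer: 115/22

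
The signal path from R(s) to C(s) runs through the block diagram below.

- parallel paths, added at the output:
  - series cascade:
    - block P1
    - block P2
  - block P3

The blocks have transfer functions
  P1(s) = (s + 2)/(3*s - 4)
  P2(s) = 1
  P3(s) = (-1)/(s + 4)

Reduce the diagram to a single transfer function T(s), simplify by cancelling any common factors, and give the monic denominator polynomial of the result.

First reduce the diagram to T(s).

Step 1 - multiply P1, P2 (series), giving (s + 2)/(3*s - 4)
Step 2 - add (P1*P2), P3 (parallel), giving (s^2 + 3*s + 12)/(3*s^2 + 8*s - 16)
That last expression is T(s), already simplified. Scaling its denominator by 1/3 (the reciprocal of the leading coefficient) yields the monic denominator.

Answer: s^2 + 8*s/3 - 16/3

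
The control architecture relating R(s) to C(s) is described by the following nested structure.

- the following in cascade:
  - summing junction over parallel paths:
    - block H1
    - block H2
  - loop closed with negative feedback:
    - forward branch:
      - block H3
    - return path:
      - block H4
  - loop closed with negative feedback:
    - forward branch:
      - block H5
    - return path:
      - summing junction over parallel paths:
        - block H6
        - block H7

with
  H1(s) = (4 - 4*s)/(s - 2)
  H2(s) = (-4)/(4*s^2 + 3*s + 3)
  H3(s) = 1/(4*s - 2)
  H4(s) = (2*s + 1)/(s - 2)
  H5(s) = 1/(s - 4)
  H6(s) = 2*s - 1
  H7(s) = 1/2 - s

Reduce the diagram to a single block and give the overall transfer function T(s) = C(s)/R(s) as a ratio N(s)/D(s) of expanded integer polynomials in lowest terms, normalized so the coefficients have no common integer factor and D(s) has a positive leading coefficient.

Answer: (-32*s^3 + 8*s^2 - 8*s + 40)/(64*s^5 - 224*s^4 + 212*s^3 - 108*s^2 + 141*s - 135)

Working:
[1] combine H1, H2 in parallel = (-16*s^3 + 4*s^2 - 4*s + 20)/(4*s^3 - 5*s^2 - 3*s - 6)
[2] feedback reduction of H3, H4 = (s - 2)/(4*s^2 - 8*s + 5)
[3] reduce the parallel group H6, H7 = s - 1/2
[4] reduce the feedback loop with forward H5 and return (H6+H7) = 2/(4*s - 9)
[5] reduce the series chain (H1+H2), [H3/(1+H3*H4)], [H5/(1+H5*(H6+H7))] - this is the overall T(s), already in the required normalized form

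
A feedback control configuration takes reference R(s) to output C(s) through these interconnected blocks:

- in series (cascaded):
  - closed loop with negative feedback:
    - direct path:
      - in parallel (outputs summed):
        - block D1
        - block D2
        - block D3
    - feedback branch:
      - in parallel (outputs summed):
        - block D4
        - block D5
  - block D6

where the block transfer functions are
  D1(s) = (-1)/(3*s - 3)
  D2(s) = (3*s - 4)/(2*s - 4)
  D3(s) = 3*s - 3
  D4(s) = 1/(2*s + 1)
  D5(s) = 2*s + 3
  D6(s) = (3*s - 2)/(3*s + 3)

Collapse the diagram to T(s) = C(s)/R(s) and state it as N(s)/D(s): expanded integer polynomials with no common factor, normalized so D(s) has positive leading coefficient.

The answer is (108*s^5 - 396*s^4 + 429*s^3 - 61*s^2 - 114*s + 40)/(216*s^6 - 108*s^5 - 780*s^4 + 66*s^3 + 864*s^2 + 138*s - 204).

Reasoning:
[1] parallel reduction of D1, D2, D3 = (18*s^3 - 63*s^2 + 67*s - 20)/(6*s^2 - 18*s + 12)
[2] add D4, D5 (parallel) = (4*s^2 + 8*s + 4)/(2*s + 1)
[3] feedback reduction of (D1+D2+D3), (D4+D5) = (36*s^4 - 108*s^3 + 71*s^2 + 27*s - 20)/(72*s^5 - 108*s^4 - 152*s^3 + 174*s^2 + 114*s - 68)
[4] reduce the series chain [(D1+D2+D3)/(1+(D1+D2+D3)*(D4+D5))], D6 - this is the overall T(s), already in the required normalized form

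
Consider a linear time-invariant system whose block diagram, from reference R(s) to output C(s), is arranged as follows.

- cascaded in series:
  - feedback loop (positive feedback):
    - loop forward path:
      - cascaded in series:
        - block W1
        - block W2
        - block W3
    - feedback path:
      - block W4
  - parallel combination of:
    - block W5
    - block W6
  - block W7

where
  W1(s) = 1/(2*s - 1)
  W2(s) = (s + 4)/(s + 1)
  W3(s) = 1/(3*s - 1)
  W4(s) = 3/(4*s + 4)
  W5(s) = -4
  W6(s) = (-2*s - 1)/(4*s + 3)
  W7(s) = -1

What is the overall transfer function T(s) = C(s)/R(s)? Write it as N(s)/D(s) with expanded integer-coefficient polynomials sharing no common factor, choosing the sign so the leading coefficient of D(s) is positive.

Reducing step by step:

Step 1 - cascade W1, W2, W3 -> (s + 4)/(6*s^3 + s^2 - 4*s + 1)
Step 2 - feedback reduction of (W1*W2*W3), W4 -> (4*s^2 + 20*s + 16)/(24*s^4 + 28*s^3 - 12*s^2 - 15*s - 8)
Step 3 - add W5, W6 (parallel) -> (-18*s - 13)/(4*s + 3)
Step 4 - multiply [(W1*W2*W3)/(1-(W1*W2*W3)*W4)], (W5+W6), W7 (series), giving the overall T(s)

Answer: (72*s^3 + 412*s^2 + 548*s + 208)/(96*s^5 + 184*s^4 + 36*s^3 - 96*s^2 - 77*s - 24)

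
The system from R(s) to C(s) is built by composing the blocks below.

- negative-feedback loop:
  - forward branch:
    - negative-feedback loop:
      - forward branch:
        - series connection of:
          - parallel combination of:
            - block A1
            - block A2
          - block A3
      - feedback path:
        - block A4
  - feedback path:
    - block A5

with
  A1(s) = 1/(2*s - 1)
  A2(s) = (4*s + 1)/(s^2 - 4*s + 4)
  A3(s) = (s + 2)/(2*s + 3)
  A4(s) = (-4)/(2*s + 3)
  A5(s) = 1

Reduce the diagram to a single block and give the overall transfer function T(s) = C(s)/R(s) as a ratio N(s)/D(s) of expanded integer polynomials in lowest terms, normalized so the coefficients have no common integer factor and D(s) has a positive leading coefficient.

Step 1 - combine A1, A2 in parallel -> (9*s^2 - 6*s + 3)/(2*s^3 - 9*s^2 + 12*s - 4)
Step 2 - series reduction of (A1+A2), A3 -> (9*s^3 + 12*s^2 - 9*s + 6)/(4*s^4 - 12*s^3 - 3*s^2 + 28*s - 12)
Step 3 - collapse the loop (((A1+A2)*A3) forward, A4 return) -> (18*s^4 + 51*s^3 + 18*s^2 - 15*s + 18)/(8*s^5 - 12*s^4 - 78*s^3 - s^2 + 96*s - 60)
Step 4 - apply the feedback formula to [((A1+A2)*A3)/(1+((A1+A2)*A3)*A4)], A5, giving the overall T(s)

Hence the answer: (18*s^4 + 51*s^3 + 18*s^2 - 15*s + 18)/(8*s^5 + 6*s^4 - 27*s^3 + 17*s^2 + 81*s - 42)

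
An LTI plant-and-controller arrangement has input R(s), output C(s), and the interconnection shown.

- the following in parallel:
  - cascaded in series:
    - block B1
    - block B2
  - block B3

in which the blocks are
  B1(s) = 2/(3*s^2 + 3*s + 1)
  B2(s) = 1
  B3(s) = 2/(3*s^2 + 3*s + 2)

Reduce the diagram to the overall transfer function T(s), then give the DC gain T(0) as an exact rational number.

1. multiply B1, B2 (series); result 2/(3*s^2 + 3*s + 1)
2. reduce the parallel group (B1*B2), B3; result (12*s^2 + 12*s + 6)/(9*s^4 + 18*s^3 + 18*s^2 + 9*s + 2)
Step 2 gives the overall T(s). Then T(0) = 6/2 = 3.

Final answer: 3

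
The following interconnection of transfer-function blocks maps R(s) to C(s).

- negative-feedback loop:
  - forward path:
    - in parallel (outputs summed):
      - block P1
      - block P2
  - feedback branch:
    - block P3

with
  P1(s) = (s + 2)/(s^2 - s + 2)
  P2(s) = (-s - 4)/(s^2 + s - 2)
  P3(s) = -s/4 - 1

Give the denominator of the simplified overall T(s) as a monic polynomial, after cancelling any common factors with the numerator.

Reducing step by step:

Step 1. parallel reduction of P1, P2 = (2*s - 12)/(s^4 - s^2 + 4*s - 4)
Step 2. feedback reduction of (P1+P2), P3 = (4*s - 24)/(2*s^4 - 3*s^2 + 10*s + 16)
That last expression is T(s), already simplified. Scaling its denominator by 1/2 (the reciprocal of the leading coefficient) yields the monic denominator.

Answer: s^4 - 3*s^2/2 + 5*s + 8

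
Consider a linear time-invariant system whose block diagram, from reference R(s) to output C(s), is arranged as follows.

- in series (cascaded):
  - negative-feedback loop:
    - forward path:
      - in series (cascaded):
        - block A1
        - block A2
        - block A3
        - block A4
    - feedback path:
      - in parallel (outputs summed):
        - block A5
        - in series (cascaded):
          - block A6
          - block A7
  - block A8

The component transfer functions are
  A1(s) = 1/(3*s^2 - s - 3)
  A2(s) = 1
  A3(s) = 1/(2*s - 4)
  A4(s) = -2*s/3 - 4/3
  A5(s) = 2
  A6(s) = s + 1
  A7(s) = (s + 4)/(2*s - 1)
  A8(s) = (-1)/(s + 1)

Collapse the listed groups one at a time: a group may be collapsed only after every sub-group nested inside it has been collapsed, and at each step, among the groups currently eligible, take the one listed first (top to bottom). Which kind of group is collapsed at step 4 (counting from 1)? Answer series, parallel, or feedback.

Reducing step by step:

[1] combine A1, A2, A3, A4 in series
[2] multiply A6, A7 (series)
[3] sum the parallel branches A5, (A6*A7)
[4] apply the feedback formula to (A1*A2*A3*A4), (A5+(A6*A7))
[5] multiply [(A1*A2*A3*A4)/(1+(A1*A2*A3*A4)*(A5+(A6*A7)))], A8 (series)
So the answer for step 4 is feedback.

Answer: feedback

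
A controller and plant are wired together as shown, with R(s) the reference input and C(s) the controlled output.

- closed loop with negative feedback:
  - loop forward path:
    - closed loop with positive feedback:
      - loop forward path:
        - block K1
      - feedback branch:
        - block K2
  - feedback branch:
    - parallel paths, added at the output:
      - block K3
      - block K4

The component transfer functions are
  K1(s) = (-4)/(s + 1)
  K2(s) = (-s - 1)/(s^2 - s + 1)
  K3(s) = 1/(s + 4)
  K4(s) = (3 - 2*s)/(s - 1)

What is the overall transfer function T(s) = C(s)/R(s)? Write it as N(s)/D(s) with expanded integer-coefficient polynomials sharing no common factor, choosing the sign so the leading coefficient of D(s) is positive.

(1) feedback reduction of K1, K2: (-4*s^2 + 4*s - 4)/(s^3 - 4*s - 3)
(2) combine K3, K4 in parallel: (-2*s^2 - 4*s + 11)/(s^2 + 3*s - 4)
(3) feedback reduction of [K1/(1-K1*K2)], (K3+K4); the result is T(s) itself (integer coefficients, no common factor, positive leading denominator coefficient)

Therefore the answer is (-4*s^4 - 8*s^3 + 24*s^2 - 28*s + 16)/(s^5 + 11*s^4 - 67*s^2 + 67*s - 32).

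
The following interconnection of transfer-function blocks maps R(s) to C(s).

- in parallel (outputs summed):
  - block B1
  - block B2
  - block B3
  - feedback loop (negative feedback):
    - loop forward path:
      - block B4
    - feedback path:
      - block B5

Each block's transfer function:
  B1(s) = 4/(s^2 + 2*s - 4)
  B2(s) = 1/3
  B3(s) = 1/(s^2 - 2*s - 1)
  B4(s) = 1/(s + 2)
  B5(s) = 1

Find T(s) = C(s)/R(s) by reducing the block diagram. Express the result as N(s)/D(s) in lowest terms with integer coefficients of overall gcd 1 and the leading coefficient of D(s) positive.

The answer is (s^5 + 6*s^4 + 6*s^3 - 21*s^2 - 38*s - 48)/(3*s^5 + 9*s^4 - 27*s^3 - 63*s^2 + 66*s + 36).

Reasoning:
[1] close the feedback loop around B4, B5, giving 1/(s + 3)
[2] sum the parallel branches B1, B2, B3, [B4/(1+B4*B5)], which is the overall transfer function T(s) = C(s)/R(s) in lowest terms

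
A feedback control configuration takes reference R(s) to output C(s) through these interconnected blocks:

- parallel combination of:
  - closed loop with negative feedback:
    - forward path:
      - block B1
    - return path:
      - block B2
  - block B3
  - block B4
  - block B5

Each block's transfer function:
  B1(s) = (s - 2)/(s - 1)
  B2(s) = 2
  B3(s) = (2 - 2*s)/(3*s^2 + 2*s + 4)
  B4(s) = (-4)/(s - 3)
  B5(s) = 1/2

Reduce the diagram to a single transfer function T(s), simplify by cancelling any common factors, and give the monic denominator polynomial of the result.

The answer is s^4 - 4*s^3 + 29*s^2/9 - 26*s/9 + 20/3.

Reasoning:
Step 1: apply the feedback formula to B1, B2 = (s - 2)/(3*s - 5)
Step 2: reduce the parallel group [B1/(1+B1*B2)], B3, B4, B5 = (15*s^4 - 146*s^3 + 193*s^2 - 174*s + 328)/(18*s^4 - 72*s^3 + 58*s^2 - 52*s + 120)
No further cancellation is possible in the step-2 result, so that is T(s). Its denominator becomes monic after dividing by the leading coefficient 18.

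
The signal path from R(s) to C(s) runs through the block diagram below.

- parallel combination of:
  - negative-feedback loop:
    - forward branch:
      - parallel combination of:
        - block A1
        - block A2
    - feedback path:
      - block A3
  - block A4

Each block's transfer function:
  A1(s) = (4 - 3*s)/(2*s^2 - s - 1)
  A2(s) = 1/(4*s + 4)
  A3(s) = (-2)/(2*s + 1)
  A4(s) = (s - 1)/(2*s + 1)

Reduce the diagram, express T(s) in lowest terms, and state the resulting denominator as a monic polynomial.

1. sum the parallel branches A1, A2 = (-10*s^2 + 3*s + 15)/(8*s^3 + 4*s^2 - 8*s - 4)
2. apply the feedback formula to (A1+A2), A3 = (-20*s^3 - 4*s^2 + 33*s + 15)/(16*s^4 + 16*s^3 + 8*s^2 - 22*s - 34)
3. combine [(A1+A2)/(1+(A1+A2)*A3)], A4 in parallel = (16*s^5 - 40*s^4 - 36*s^3 + 32*s^2 + 51*s + 49)/(32*s^5 + 48*s^4 + 32*s^3 - 36*s^2 - 90*s - 34)
No further cancellation is possible in the step-3 result, so that is T(s). Its denominator becomes monic after dividing by the leading coefficient 32.

Hence the answer: s^5 + 3*s^4/2 + s^3 - 9*s^2/8 - 45*s/16 - 17/16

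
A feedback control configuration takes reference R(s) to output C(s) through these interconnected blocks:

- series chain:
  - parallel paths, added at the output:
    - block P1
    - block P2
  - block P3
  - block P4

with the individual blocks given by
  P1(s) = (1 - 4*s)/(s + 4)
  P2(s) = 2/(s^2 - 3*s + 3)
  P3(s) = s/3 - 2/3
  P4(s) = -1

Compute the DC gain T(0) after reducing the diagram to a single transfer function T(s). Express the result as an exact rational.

Answer: 11/18

Working:
Step 1: combine P1, P2 in parallel -> (-4*s^3 + 13*s^2 - 13*s + 11)/(s^3 + s^2 - 9*s + 12)
Step 2: multiply (P1+P2), P3, P4 (series) -> (4*s^4 - 21*s^3 + 39*s^2 - 37*s + 22)/(3*s^3 + 3*s^2 - 27*s + 36)
That last expression is T(s); at s = 0 only the constant terms survive, so T(0) = 22/36 = 11/18.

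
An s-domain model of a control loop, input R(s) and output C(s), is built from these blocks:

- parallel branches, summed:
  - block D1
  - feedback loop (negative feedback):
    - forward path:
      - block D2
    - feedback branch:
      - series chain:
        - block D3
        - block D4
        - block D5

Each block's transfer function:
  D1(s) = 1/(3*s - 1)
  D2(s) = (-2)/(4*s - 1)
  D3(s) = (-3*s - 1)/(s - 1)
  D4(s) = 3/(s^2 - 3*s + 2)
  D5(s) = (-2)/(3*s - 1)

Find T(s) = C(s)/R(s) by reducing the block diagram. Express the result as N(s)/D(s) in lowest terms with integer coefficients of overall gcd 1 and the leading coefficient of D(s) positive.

1. combine D3, D4, D5 in series, giving (18*s + 6)/(3*s^4 - 13*s^3 + 19*s^2 - 11*s + 2)
2. close the feedback loop around D2, (D3*D4*D5), giving (-6*s^4 + 26*s^3 - 38*s^2 + 22*s - 4)/(12*s^5 - 55*s^4 + 89*s^3 - 63*s^2 - 17*s - 14)
3. combine D1, [D2/(1+D2*(D3*D4*D5))] in parallel - this is the overall T(s), already in the required normalized form

Answer: (-6*s^5 + 29*s^4 - 51*s^3 + 41*s^2 - 51*s - 10)/(36*s^6 - 177*s^5 + 322*s^4 - 278*s^3 + 12*s^2 - 25*s + 14)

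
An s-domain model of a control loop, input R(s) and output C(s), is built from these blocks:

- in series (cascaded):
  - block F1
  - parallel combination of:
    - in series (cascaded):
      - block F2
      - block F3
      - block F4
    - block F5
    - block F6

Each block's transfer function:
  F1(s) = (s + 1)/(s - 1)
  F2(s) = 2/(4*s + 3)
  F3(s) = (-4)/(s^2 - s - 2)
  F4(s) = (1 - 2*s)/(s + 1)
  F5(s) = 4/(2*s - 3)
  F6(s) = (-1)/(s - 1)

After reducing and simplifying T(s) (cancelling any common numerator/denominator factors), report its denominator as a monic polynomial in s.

Step 1. series reduction of F2, F3, F4 -> (16*s - 8)/(4*s^4 + 3*s^3 - 12*s^2 - 17*s - 6)
Step 2. parallel reduction of (F2*F3*F4), F5, F6 -> (8*s^5 + 2*s^4 + 5*s^3 - 118*s^2 + 93*s - 18)/(8*s^6 - 14*s^5 - 27*s^4 + 35*s^3 + 37*s^2 - 21*s - 18)
Step 3. series reduction of F1, ((F2*F3*F4)+F5+F6) -> (8*s^5 + 2*s^4 + 5*s^3 - 118*s^2 + 93*s - 18)/(8*s^6 - 30*s^5 + 17*s^4 + 45*s^3 - 43*s^2 - 15*s + 18)
The result of step 3 is T(s) in lowest terms. Its denominator has leading coefficient 8; dividing the denominator through by 8 makes it monic.

Hence the answer: s^6 - 15*s^5/4 + 17*s^4/8 + 45*s^3/8 - 43*s^2/8 - 15*s/8 + 9/4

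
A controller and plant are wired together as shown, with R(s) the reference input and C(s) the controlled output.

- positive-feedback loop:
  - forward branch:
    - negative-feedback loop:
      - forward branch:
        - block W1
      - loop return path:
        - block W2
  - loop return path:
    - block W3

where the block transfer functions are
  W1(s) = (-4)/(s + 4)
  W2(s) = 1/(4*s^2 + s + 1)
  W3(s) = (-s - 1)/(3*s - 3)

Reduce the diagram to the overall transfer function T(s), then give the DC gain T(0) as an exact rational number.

1. reduce the feedback loop with forward W1 and return W2 gives (-16*s^2 - 4*s - 4)/(4*s^3 + 17*s^2 + 5*s)
2. reduce the feedback loop with forward [W1/(1+W1*W2)] and return W3 gives (-48*s^3 + 36*s^2 + 12)/(12*s^4 + 23*s^3 - 56*s^2 - 23*s - 4)
That last expression is T(s); at s = 0 only the constant terms survive, so T(0) = 12/(-4) = -3.

Answer: -3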